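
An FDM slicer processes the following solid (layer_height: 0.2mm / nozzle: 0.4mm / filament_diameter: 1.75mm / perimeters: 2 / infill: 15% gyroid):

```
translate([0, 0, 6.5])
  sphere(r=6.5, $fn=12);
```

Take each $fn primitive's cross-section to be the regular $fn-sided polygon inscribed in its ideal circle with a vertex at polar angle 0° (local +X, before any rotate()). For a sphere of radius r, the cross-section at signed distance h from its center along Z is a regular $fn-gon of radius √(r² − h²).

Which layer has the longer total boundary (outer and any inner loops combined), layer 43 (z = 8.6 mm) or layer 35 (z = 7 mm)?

layer 35 (z = 7 mm)

Layer 43 (z = 8.6): the sphere: section is a regular 12-gon, circumradius = √(r²−h²) = √(6.5²−2.1²) = 6.151 (perimeter = 2·12·6.151·sin(180°/12) = 38.21 mm). So its perimeter = 38.21 mm. Layer 35 (z = 7): the sphere: section is a regular 12-gon, circumradius = √(r²−h²) = √(6.5²−0.5²) = 6.481 (perimeter = 2·12·6.481·sin(180°/12) = 40.26 mm). So its perimeter = 40.26 mm. Layer 35 is larger (40.26 vs 38.21 mm).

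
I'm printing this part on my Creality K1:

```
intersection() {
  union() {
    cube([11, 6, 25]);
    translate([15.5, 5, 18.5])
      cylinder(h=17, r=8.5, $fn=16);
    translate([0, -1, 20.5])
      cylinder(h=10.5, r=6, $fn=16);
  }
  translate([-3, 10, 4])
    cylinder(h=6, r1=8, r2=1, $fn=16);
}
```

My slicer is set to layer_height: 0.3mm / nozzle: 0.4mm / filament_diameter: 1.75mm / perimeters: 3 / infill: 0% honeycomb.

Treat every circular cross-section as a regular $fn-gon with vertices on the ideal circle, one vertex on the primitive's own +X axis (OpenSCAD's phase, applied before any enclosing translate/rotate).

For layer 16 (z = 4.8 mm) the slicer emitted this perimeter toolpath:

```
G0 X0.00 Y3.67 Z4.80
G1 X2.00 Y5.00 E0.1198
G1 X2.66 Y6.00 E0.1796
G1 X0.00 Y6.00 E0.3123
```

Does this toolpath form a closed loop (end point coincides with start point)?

Start point (G0): (0.00, 3.67). End point (last G1): the path does not return to the start — open.

no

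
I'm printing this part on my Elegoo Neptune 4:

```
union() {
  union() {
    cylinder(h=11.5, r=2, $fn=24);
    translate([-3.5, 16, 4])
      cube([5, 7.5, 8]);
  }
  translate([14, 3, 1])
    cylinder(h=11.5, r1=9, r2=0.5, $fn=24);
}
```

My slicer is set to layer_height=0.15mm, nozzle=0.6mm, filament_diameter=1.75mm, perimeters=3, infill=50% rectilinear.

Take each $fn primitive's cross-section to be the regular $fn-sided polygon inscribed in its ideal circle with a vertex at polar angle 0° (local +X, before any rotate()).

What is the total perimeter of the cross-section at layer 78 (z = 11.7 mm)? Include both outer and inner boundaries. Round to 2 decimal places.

At z = 11.7 mm: the cylinder is not intersected at this z (z outside [0, 11.5]); the cube at (-3.5, 16) (footprint 5×7.5) is included at this height (perimeter 25.00 mm); Merging all regions: only the 5×7.5 cube at (-3.5, 16) is present, so the union is just that shape — boundary = 25.00 mm; the cone at (14, 3): at t=0.930 of its height the radius interpolates to r₁+(r₂−r₁)t = 1.091, giving a regular 24-gon of that circumradius (perimeter = 2·24·1.091·sin(180°/24) = 6.84 mm); Merging all regions: the 2 present regions are separate (no shared area or edge), so areas and boundary lengths simply add and each stays a separate island — boundary = 31.84 mm. Overall, the cross-section has 2 separate islands. Total boundary length (outer) = 31.84 mm.

31.84 mm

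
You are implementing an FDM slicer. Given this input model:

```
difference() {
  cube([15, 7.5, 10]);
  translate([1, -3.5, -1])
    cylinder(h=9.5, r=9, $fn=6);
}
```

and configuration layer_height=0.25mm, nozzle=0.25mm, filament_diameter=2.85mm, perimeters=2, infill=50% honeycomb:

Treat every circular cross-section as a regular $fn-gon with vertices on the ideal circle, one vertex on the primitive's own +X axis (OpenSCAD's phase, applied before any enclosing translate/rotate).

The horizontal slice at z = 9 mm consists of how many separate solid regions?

1

At z = 9 mm: the cube (footprint 15×7.5) is included at this height; the cylinder at (1, -3.5) is absent (z outside [-1, 8.5]); Subtracting the remaining from the first: none of the subtracted shapes is present at this height, so the 15×7.5 cube is unchanged — 1 connected region. The result has 1 disconnected region.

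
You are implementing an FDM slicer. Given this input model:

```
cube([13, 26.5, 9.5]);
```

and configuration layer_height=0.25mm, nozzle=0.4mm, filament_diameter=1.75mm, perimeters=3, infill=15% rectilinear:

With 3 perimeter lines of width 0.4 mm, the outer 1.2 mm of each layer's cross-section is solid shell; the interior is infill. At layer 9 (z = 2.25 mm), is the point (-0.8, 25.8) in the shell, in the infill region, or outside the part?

At z = 2.25 mm: the cube is present — its section is the full 13×26.5 rectangle. Overall, the cross-section is a single solid region. The nearest boundary edge runs (0.00, 26.50)→(0.00, 0.00); distance from the point to it = 0.80 mm. The point is not inside any of the regions above, so it lies outside the cross-section (0.80 mm from the nearest boundary).

outside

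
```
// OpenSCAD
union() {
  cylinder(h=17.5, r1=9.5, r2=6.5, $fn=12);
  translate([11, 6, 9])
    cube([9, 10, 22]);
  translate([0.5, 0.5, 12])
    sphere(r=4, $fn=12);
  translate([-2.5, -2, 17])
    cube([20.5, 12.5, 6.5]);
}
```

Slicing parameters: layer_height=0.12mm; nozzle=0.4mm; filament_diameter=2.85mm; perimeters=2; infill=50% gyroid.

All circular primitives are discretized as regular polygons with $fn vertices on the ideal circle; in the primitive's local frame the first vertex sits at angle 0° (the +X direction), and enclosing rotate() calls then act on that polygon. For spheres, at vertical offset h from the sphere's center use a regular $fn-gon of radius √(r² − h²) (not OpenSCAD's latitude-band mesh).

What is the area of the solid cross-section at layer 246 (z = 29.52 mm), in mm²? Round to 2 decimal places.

90.00 mm²

At z = 29.52 mm: the cone does not reach this height (z outside [0, 17.5]); the 9×10 cube at (11, 6) contributes its full rectangle (area 90.00 mm²); the sphere at (0.5, 0.5) does not reach this height (|z−center|=17.520 > r=4); the cube at (-2.5, -2) does not reach this height (z outside [17, 23.5]); Taking the union: only the 9×10 cube at (11, 6) is present, so the union is just that shape — area = 90.00 mm². Overall, the cross-section is a single solid region. Net area = 90.00 mm².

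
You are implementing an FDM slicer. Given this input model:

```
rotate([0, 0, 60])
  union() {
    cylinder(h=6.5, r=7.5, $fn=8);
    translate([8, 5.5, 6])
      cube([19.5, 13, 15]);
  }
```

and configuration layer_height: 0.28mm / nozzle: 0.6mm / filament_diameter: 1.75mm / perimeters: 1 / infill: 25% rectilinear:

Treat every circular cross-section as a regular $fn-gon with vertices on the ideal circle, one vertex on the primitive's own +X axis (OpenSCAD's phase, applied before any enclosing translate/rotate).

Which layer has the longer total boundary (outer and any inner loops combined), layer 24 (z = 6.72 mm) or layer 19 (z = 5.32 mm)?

layer 24 (z = 6.72 mm)

Layer 24 (z = 6.72): the cylinder does not reach this height (z outside [0, 6.5]); the cube at (8, 5.5) is present — its section is the full 19.5×13 rectangle (perimeter 65.00 mm); Combining (union): only the 19.5×13 cube at (8, 5.5) is present, so the union is just that shape — boundary = 65.00 mm; (whole slice rotated 60° about Z — lengths, areas and connectivity unchanged). So its perimeter = 65.00 mm. Layer 19 (z = 5.32): the r=7.5 cylinder contributes a regular 8-gon of circumradius 7.5 (perimeter = 2·8·7.500·sin(180°/8) = 45.92 mm); the cube at (8, 5.5) is not intersected at this z (z outside [6, 21]); Merging all regions: only the r=7.5 cylinder is present, so the union is just that shape — boundary = 45.92 mm; (whole slice rotated 60° about Z — lengths, areas and connectivity unchanged). So its perimeter = 45.92 mm. Layer 24 is larger (65.00 vs 45.92 mm).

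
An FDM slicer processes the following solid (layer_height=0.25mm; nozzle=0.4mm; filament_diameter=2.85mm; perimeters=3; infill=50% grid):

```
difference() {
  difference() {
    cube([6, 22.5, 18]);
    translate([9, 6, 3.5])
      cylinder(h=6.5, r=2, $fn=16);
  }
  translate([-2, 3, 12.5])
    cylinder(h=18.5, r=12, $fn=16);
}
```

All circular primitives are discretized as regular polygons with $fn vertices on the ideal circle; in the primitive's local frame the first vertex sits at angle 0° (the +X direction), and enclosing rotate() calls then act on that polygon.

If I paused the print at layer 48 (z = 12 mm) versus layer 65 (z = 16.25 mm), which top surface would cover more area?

layer 48 (z = 12 mm)

Layer 48 (z = 12): the cube is present — its section is the full 6×22.5 rectangle (area 135.00 mm²); the cylinder at (9, 6) is not intersected at this z (z outside [3.5, 10]); Taking the first minus the rest: none of the subtracted shapes is present at this height, so the 6×22.5 cube is unchanged — area = 135.00 mm²; the cylinder at (-2, 3) is not intersected at this z (z outside [12.5, 31]); Taking the first minus the rest: none of the subtracted shapes is present at this height, so that combined region is unchanged — area = 135.00 mm². So its area = 135.00 mm². Layer 65 (z = 16.25): the cube is present — its section is the full 6×22.5 rectangle (area 135.00 mm²); the cylinder at (9, 6) does not reach this height (z outside [3.5, 10]); Taking the first minus the rest: none of the subtracted shapes is present at this height, so the 6×22.5 cube is unchanged — area = 135.00 mm²; the r=12 cylinder at (-2, 3) gives a regular 16-gon of circumradius 12 (constant along its height) (area = (16/2)·12.000²·sin(360°/16) = 440.85 mm²); Taking the first minus the rest: starting from the result so far (135.00 mm²), the r=12 cylinder at (-2, 3) partially overlaps it — only the 81.31 mm² overlap (of its 440.85 mm²) is removed, clipping the outline — area = 53.69 mm². So its area = 53.69 mm². Layer 48 is larger (135.00 vs 53.69 mm²).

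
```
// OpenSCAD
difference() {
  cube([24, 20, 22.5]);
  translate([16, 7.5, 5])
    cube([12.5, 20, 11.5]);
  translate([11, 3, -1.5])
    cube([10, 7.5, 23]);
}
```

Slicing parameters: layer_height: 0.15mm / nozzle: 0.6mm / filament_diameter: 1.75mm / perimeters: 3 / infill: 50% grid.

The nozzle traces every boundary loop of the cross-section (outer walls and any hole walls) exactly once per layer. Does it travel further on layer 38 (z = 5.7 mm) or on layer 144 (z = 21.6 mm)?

layer 38 (z = 5.7 mm)

Layer 38 (z = 5.7): the cube (footprint 24×20) is included at this height (perimeter 88.00 mm); the cube at (16, 7.5) is present — its section is the full 12.5×20 rectangle (perimeter 65.00 mm); the cube at (11, 3) (footprint 10×7.5) is included at this height (perimeter 35.00 mm); Taking the first minus the rest: starting from the 24×20 cube, the 12.5×20 cube at (16, 7.5) partially overlaps it — only the 100.00 mm² overlap (of its 250.00 mm²) is removed, clipping the outline; the 10×7.5 cube at (11, 3) partially overlaps it — only the 60.00 mm² overlap (of its 75.00 mm²) is removed, clipping the outline — boundary = 107.00 mm. So its perimeter = 107.00 mm. Layer 144 (z = 21.6): the cube is present — its section is the full 24×20 rectangle (perimeter 88.00 mm); the cube at (16, 7.5) is not intersected at this z (z outside [5, 16.5]); the cube at (11, 3) is absent (z outside [-1.5, 21.5]); Subtracting the remaining from the first: none of the subtracted shapes is present at this height, so the 24×20 cube is unchanged — boundary = 88.00 mm. So its perimeter = 88.00 mm. Layer 38 is larger (107.00 vs 88.00 mm).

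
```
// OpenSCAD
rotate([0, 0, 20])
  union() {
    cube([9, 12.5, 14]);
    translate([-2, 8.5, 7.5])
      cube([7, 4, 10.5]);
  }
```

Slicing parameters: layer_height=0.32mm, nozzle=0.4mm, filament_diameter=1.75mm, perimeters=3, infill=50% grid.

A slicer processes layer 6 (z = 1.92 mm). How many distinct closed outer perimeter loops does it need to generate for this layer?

At z = 1.92 mm: the cube is present — its section is the full 9×12.5 rectangle; the cube at (-2, 8.5) does not reach this height (z outside [7.5, 18]); Merging all regions: only the 9×12.5 cube is present, so the union is just that shape — 1 connected region; (whole slice rotated 20° about Z — lengths, areas and connectivity unchanged). The result has 1 disconnected region.

1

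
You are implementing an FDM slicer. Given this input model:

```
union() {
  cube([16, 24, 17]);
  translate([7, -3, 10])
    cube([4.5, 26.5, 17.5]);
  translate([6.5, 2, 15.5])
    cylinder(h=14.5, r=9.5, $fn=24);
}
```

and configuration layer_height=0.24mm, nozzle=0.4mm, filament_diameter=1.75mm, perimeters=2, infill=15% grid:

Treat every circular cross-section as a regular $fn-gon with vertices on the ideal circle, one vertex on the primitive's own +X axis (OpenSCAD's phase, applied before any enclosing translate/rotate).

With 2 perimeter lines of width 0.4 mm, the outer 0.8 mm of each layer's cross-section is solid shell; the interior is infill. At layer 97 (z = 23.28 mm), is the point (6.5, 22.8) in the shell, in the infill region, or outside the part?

At z = 23.28 mm: the cube does not reach this height (z outside [0, 17]); the cube at (7, -3) (footprint 4.5×26.5) is included at this height; the r=9.5 cylinder at (6.5, 2) gives a regular 24-gon of circumradius 9.5 (constant along its height); Combining (union): the regions partially overlap (shared area 62.70 mm²), so overlapping operands fuse into one piece — 1 connected region. Overall, the cross-section is a single solid region. The nearest boundary edge runs (7.00, 11.43)→(7.00, 23.50); distance from the point to it = 0.50 mm. The point is not inside any of the regions above, so it lies outside the cross-section (0.50 mm from the nearest boundary).

outside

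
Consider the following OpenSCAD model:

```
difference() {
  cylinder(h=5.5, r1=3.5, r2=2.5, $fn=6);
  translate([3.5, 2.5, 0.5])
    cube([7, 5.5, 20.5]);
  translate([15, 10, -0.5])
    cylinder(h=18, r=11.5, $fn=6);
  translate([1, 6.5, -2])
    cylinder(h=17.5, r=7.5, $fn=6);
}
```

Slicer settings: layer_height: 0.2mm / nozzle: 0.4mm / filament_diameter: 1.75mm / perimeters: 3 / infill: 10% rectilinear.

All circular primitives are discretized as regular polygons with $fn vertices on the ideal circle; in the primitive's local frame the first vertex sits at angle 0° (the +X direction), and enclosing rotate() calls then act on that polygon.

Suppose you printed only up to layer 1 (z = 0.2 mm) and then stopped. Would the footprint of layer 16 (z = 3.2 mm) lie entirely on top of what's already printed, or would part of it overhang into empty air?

Compare the two slices. At z = 0.2: the cone contributes a regular 6-gon of circumradius 3.464 (interpolated between r1=3.5 and r2=2.5 at t=0.036) (area = (6/2)·3.464²·sin(360°/6) = 31.17 mm²); the cube at (3.5, 2.5) is absent (z outside [0.5, 21]); the cylinder at (15, 10): section is a regular 6-gon, circumradius r=11.5 (area = (6/2)·11.500²·sin(360°/6) = 343.60 mm²); the r=7.5 cylinder at (1, 6.5) gives a regular 6-gon of circumradius 7.5 (constant along its height) (area = (6/2)·7.500²·sin(360°/6) = 146.14 mm²); Taking the first minus the rest: starting from the cone (31.17 mm²), the r=11.5 cylinder at (15, 10) misses the remaining region (no effect); the r=7.5 cylinder at (1, 6.5) partially overlaps it — only the 15.33 mm² overlap (of its 146.14 mm²) is removed, clipping the outline — area = 15.84 mm². At z = 3.2: the cone (r1=3.5→r2=2.5) has section circumradius 2.918 here — a regular 6-gon (area = (6/2)·2.918²·sin(360°/6) = 22.12 mm²); the cube at (3.5, 2.5) is present — its section is the full 7×5.5 rectangle (area 38.50 mm²); the r=11.5 cylinder at (15, 10) contributes a regular 6-gon of circumradius 11.5 (area = (6/2)·11.500²·sin(360°/6) = 343.60 mm²); the r=7.5 cylinder at (1, 6.5) contributes a regular 6-gon of circumradius 7.5 (area = (6/2)·7.500²·sin(360°/6) = 146.14 mm²); Taking the first minus the rest: starting from the cone (22.12 mm²), the 7×5.5 cube at (3.5, 2.5) misses the remaining region (no effect); the r=11.5 cylinder at (15, 10) misses the remaining region (no effect); the r=7.5 cylinder at (1, 6.5) partially overlaps it — only the 11.02 mm² overlap (of its 146.14 mm²) is removed, clipping the outline — area = 11.10 mm². Checking containment: the cross-section at z = 3.2 is a subset of the cross-section at z = 0.2.

entirely on top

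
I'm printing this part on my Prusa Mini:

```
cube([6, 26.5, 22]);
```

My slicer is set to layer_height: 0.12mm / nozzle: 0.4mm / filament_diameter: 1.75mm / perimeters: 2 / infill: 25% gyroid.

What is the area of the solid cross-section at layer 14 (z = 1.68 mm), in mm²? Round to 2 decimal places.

At z = 1.68 mm: the cube is present — its section is the full 6×26.5 rectangle (area 159.00 mm²). Overall, the cross-section is a single solid region. Net area = 159.00 mm².

159.00 mm²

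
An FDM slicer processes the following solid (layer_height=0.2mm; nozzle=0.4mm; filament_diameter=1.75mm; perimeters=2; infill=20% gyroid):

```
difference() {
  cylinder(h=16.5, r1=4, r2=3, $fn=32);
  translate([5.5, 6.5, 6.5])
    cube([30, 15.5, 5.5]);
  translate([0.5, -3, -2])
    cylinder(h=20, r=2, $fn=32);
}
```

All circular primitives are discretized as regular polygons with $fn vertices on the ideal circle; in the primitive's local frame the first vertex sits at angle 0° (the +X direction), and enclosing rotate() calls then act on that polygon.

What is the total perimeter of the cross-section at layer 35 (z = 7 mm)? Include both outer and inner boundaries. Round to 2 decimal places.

24.30 mm

At z = 7 mm: the cone contributes a regular 32-gon of circumradius 3.576 (interpolated between r1=4 and r2=3 at t=0.424) (perimeter = 2·32·3.576·sin(180°/32) = 22.43 mm); the cube at (5.5, 6.5) is present — its section is the full 30×15.5 rectangle (perimeter 91.00 mm); the r=2 cylinder at (0.5, -3) gives a regular 32-gon of circumradius 2 (constant along its height) (perimeter = 2·32·2.000·sin(180°/32) = 12.55 mm); Taking the first minus the rest: starting from the cone, the 30×15.5 cube at (5.5, 6.5) misses the remaining region (no effect); the r=2 cylinder at (0.5, -3) partially overlaps it — only the 7.55 mm² overlap (of its 12.49 mm²) is removed, clipping the outline — boundary = 24.30 mm. Overall, the cross-section is a single solid region. Total boundary length (outer) = 24.30 mm.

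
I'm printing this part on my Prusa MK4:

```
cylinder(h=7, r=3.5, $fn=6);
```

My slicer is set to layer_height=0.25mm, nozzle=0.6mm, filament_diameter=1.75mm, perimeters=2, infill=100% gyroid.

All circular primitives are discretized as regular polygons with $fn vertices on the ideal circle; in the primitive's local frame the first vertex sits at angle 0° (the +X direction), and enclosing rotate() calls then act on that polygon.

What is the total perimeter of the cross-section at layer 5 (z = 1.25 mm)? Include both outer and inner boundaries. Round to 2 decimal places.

At z = 1.25 mm: the cylinder: section is a regular 6-gon, circumradius r=3.5 (perimeter = 2·6·3.500·sin(180°/6) = 21.00 mm). Overall, the cross-section is a single solid region. Total boundary length (outer) = 21.00 mm.

21.00 mm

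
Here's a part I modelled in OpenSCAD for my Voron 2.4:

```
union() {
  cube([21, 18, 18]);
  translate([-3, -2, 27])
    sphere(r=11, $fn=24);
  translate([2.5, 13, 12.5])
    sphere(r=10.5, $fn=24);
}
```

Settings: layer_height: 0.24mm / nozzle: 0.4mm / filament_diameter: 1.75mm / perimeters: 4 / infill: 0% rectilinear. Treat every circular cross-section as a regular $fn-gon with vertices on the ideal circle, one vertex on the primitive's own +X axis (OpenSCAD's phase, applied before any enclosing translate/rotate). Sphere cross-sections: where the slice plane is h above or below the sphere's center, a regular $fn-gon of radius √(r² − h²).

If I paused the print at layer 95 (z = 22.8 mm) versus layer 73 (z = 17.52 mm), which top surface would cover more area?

Layer 95 (z = 22.8): the cube is not intersected at this z (z outside [0, 18]); the sphere at (-3, -2): section is a regular 24-gon, circumradius = √(r²−h²) = √(11²−4.2²) = 10.167 (area = (24/2)·10.167²·sin(360°/24) = 321.02 mm²); the sphere at (2.5, 13): section is a regular 24-gon, circumradius = √(r²−h²) = √(10.5²−10.3²) = 2.040 (area = (24/2)·2.040²·sin(360°/24) = 12.92 mm²); Combining (union): the 2 present regions are separate (no shared area or edge), so areas and boundary lengths simply add and each stays a separate island — area = 333.94 mm². So its area = 333.94 mm². Layer 73 (z = 17.52): the cube (footprint 21×18) is included at this height (area 378.00 mm²); the r=11 sphere at (-3, -2) contributes a regular 24-gon of circumradius √(11²−9.48²) = 5.579 (area = (24/2)·5.579²·sin(360°/24) = 96.68 mm²); the r=10.5 sphere at (2.5, 13) slices to a regular 24-gon of circumradius 9.222 (√(r²−h²) with h=5.02 from center) (area = (24/2)·9.222²·sin(360°/24) = 264.15 mm²); Merging all regions: the regions partially overlap — summed areas 738.83 mm² minus the doubly-counted overlap 148.18 mm² gives 590.66 mm² — area = 590.66 mm². So its area = 590.66 mm². Layer 73 is larger (590.66 vs 333.94 mm²).

layer 73 (z = 17.52 mm)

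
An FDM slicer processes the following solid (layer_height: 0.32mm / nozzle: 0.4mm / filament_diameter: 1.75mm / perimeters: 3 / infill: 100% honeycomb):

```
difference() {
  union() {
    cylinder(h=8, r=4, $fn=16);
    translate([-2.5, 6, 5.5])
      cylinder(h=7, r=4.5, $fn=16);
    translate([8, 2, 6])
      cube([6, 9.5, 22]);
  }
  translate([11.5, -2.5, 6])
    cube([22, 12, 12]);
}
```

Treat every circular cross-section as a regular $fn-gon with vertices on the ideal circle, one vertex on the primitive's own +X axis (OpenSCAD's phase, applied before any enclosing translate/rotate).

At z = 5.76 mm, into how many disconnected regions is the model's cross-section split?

1

At z = 5.76 mm: the cylinder: section is a regular 16-gon, circumradius r=4; the r=4.5 cylinder at (-2.5, 6) gives a regular 16-gon of circumradius 4.5 (constant along its height); the cube at (8, 2) is not intersected at this z (z outside [6, 28]); Merging all regions: the regions partially overlap (shared area 6.81 mm²), so overlapping operands fuse into one piece — 1 connected region; the cube at (11.5, -2.5) is not intersected at this z (z outside [6, 18]); Taking the first minus the rest: none of the subtracted shapes is present at this height, so the result so far is unchanged — 1 connected region. The result has 1 disconnected region.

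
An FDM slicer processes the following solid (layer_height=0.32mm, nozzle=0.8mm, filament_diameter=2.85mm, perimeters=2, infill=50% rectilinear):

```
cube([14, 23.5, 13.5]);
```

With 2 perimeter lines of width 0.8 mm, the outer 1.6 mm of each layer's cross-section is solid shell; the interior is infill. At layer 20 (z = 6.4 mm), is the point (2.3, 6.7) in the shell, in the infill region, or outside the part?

infill

At z = 6.4 mm: the cube (footprint 14×23.5) is included at this height. Overall, the cross-section is a single solid region. The nearest boundary edge runs (0.00, 23.50)→(0.00, 0.00); distance from the point to it = 2.30 mm. The point is inside the cross-section and 2.30 mm from the nearest boundary — more than the 1.6 mm shell width (2 × 0.8), so it's in the infill interior.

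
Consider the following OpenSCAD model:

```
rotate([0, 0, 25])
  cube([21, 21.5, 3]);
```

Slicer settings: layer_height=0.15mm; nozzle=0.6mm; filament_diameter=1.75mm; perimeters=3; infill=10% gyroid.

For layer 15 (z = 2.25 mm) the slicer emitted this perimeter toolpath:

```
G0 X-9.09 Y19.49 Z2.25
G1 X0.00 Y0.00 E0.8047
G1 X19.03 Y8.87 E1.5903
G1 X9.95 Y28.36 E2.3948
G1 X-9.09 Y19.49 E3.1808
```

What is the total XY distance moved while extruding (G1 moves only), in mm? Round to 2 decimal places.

Sum the Euclidean lengths of each G1 segment: total = 85.01 mm.

85.01 mm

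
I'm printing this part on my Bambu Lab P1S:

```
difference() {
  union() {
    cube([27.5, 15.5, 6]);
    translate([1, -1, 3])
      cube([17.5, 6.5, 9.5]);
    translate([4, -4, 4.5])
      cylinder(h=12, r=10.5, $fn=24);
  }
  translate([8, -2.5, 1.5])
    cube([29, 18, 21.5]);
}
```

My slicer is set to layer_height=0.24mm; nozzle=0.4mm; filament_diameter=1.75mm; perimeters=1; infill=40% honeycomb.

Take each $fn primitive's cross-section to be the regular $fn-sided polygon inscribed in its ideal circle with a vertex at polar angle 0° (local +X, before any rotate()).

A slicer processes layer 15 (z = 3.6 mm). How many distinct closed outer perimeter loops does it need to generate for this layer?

At z = 3.6 mm: the cube (footprint 27.5×15.5) is included at this height; the 17.5×6.5 cube at (1, -1) contributes its full rectangle; the cylinder at (4, -4) is absent (z outside [4.5, 16.5]); Merging all regions: the regions partially overlap (shared area 96.25 mm²), so overlapping operands fuse into one piece — 1 connected region; the 29×18 cube at (8, -2.5) contributes its full rectangle; Taking the first minus the rest: starting from that combined region, the 29×18 cube at (8, -2.5) partially overlaps it — only the 312.75 mm² overlap (of its 522.00 mm²) is removed, clipping the outline — 1 connected region. The result has 1 disconnected region.

1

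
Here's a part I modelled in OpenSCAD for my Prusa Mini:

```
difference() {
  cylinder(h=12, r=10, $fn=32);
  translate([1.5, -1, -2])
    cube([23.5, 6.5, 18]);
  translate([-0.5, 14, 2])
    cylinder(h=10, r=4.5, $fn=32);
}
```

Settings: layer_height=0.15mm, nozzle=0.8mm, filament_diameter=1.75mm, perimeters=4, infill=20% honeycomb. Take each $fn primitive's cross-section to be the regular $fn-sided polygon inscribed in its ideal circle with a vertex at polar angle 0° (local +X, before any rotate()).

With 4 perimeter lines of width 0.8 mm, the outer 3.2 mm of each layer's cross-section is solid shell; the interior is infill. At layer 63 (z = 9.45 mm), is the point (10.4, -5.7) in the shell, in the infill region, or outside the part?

At z = 9.45 mm: the r=10 cylinder contributes a regular 32-gon of circumradius 10; the cube at (1.5, -1) is present — its section is the full 23.5×6.5 rectangle; the r=4.5 cylinder at (-0.5, 14) contributes a regular 32-gon of circumradius 4.5; Taking the first minus the rest: starting from the r=10 cylinder, the 23.5×6.5 cube at (1.5, -1) partially overlaps it — only the 52.10 mm² overlap (of its 152.75 mm²) is removed, clipping the outline; the r=4.5 cylinder at (-0.5, 14) partially overlaps it — only the 0.97 mm² overlap (of its 63.21 mm²) is removed, clipping the outline — 1 connected region. Overall, the cross-section is a single solid region. The nearest boundary edge runs (9.24, -3.83)→(8.31, -5.56); distance from the point to it = 1.91 mm. The point is not inside any of the regions above, so it lies outside the cross-section (1.91 mm from the nearest boundary).

outside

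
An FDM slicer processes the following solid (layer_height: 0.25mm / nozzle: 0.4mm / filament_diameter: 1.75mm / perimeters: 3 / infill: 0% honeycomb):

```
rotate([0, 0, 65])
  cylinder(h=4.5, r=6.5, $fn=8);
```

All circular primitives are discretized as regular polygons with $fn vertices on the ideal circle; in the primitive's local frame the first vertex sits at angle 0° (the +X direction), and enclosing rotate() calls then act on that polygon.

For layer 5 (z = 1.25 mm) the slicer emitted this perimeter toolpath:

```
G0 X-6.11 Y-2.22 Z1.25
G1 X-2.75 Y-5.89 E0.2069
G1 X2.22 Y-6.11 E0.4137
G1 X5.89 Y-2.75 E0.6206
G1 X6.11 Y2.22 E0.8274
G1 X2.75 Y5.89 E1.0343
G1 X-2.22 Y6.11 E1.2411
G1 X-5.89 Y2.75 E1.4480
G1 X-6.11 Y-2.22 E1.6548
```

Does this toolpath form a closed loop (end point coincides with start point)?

yes

Start point (G0): (-6.11, -2.22). End point (last G1): the path returns to the start — closed.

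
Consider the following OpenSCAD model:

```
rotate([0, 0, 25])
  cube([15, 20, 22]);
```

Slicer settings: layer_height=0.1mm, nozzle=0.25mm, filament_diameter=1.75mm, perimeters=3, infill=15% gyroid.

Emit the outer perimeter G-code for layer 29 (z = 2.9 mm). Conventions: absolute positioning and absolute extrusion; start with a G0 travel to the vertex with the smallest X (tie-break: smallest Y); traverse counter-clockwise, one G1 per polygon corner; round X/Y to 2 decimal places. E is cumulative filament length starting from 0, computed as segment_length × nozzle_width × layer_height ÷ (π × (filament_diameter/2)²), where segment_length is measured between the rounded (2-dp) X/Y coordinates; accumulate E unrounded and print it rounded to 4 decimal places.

G0 X-8.45 Y18.13 Z2.90
G1 X0.00 Y0.00 E0.2079
G1 X13.59 Y6.34 E0.3638
G1 X5.14 Y24.47 E0.5717
G1 X-8.45 Y18.13 E0.7275

At z = 2.9 mm: the cube (footprint 15×20) is included at this height; (rotated 25° about Z; rotation is an isometry so areas/perimeters/island counts are preserved). The outline is a single polygon with 4 vertices. Extrusion per mm of travel: 0.25 × 0.1 / (π × 0.875²) = 0.010394. Accumulating E over each segment gives final E = 0.7275.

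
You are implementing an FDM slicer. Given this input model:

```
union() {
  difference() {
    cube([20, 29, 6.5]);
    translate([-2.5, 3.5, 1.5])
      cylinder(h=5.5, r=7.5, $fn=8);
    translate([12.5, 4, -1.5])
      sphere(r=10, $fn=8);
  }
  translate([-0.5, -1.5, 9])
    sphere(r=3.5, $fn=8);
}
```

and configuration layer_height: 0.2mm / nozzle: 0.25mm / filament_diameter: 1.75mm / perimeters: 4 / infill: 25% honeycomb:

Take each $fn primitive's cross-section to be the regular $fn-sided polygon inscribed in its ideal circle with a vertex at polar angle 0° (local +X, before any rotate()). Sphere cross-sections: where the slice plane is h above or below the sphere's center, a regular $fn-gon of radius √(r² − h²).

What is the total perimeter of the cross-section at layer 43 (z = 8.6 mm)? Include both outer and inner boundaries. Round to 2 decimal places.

At z = 8.6 mm: the cube is not intersected at this z (z outside [0, 6.5]); the cylinder at (-2.5, 3.5) is absent (z outside [1.5, 7]); the sphere at (12.5, 4) is not intersected at this z (|z−center|=10.100 > r=10); After the difference (first − rest): the first operand is absent here, so nothing remains; the sphere at (-0.5, -1.5): section is a regular 8-gon, circumradius = √(r²−h²) = √(3.5²−0.4²) = 3.477 (perimeter = 2·8·3.477·sin(180°/8) = 21.29 mm); Combining (union): only the r=3.5 sphere at (-0.5, -1.5) is present, so the union is just that shape — boundary = 21.29 mm. Overall, the cross-section is a single solid region. Total boundary length (outer) = 21.29 mm.

21.29 mm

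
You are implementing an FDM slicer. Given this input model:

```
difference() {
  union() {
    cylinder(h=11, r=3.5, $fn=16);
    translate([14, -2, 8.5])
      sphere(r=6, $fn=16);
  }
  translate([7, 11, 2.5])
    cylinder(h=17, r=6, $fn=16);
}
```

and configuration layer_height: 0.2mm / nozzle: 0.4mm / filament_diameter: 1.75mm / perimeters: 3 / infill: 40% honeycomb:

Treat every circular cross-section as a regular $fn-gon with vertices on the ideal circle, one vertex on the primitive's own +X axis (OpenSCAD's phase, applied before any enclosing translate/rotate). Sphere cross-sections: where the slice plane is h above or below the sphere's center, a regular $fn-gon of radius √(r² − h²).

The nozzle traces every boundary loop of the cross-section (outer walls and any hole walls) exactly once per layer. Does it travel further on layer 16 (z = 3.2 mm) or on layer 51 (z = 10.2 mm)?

Layer 16 (z = 3.2): the r=3.5 cylinder contributes a regular 16-gon of circumradius 3.5 (perimeter = 2·16·3.500·sin(180°/16) = 21.85 mm); the sphere at (14, -2): section is a regular 16-gon, circumradius = √(r²−h²) = √(6²−5.3²) = 2.812 (perimeter = 2·16·2.812·sin(180°/16) = 17.56 mm); Combining (union): the 2 present regions are separate (no shared area or edge), so areas and boundary lengths simply add and each stays a separate island — boundary = 39.41 mm; the cylinder at (7, 11): section is a regular 16-gon, circumradius r=6 (perimeter = 2·16·6.000·sin(180°/16) = 37.46 mm); Taking the first minus the rest: starting from the result so far, the r=6 cylinder at (7, 11) misses the remaining region (no effect) — boundary = 39.41 mm. So its perimeter = 39.41 mm. Layer 51 (z = 10.2): the cylinder: section is a regular 16-gon, circumradius r=3.5 (perimeter = 2·16·3.500·sin(180°/16) = 21.85 mm); the sphere at (14, -2): section is a regular 16-gon, circumradius = √(r²−h²) = √(6²−1.7²) = 5.754 (perimeter = 2·16·5.754·sin(180°/16) = 35.92 mm); Combining (union): the 2 present regions are separate (no shared area or edge), so areas and boundary lengths simply add and each stays a separate island — boundary = 57.77 mm; the r=6 cylinder at (7, 11) gives a regular 16-gon of circumradius 6 (constant along its height) (perimeter = 2·16·6.000·sin(180°/16) = 37.46 mm); Taking the first minus the rest: starting from that combined region, the r=6 cylinder at (7, 11) misses the remaining region (no effect) — boundary = 57.77 mm. So its perimeter = 57.77 mm. Layer 51 is larger (57.77 vs 39.41 mm).

layer 51 (z = 10.2 mm)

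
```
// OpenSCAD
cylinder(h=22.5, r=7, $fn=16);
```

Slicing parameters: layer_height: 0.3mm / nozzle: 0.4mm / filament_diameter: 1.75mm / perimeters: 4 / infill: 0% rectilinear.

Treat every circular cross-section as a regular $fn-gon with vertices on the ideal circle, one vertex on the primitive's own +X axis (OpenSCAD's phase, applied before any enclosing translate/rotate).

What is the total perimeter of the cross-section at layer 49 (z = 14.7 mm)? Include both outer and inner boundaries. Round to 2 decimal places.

At z = 14.7 mm: the cylinder: section is a regular 16-gon, circumradius r=7 (perimeter = 2·16·7.000·sin(180°/16) = 43.70 mm). Overall, the cross-section is a single solid region. Total boundary length (outer) = 43.70 mm.

43.70 mm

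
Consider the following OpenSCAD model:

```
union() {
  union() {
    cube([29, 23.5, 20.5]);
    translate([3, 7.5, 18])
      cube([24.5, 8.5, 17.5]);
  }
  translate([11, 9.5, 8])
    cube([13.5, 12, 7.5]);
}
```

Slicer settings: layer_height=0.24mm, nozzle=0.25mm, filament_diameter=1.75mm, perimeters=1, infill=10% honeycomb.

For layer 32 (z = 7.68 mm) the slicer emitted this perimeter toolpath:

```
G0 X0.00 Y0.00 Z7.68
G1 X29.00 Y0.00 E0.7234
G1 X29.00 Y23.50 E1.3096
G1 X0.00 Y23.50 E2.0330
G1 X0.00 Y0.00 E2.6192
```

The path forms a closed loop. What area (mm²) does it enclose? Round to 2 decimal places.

681.50 mm²

Apply the shoelace formula to the sequence of (X, Y) vertices; enclosed area = 681.50 mm².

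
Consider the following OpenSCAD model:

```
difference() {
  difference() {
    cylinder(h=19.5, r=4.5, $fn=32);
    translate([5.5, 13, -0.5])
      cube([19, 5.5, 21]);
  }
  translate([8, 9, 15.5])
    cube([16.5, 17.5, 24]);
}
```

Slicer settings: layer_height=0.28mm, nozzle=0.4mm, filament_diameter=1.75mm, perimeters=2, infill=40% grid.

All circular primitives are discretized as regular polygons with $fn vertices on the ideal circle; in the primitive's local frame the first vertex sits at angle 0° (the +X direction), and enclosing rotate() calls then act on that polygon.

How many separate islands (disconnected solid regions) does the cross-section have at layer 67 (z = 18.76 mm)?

1

At z = 18.76 mm: the cylinder: section is a regular 32-gon, circumradius r=4.5; the 19×5.5 cube at (5.5, 13) contributes its full rectangle; After the difference (first − rest): starting from the r=4.5 cylinder, the 19×5.5 cube at (5.5, 13) misses the remaining region (no effect) — 1 connected region; the cube at (8, 9) is present — its section is the full 16.5×17.5 rectangle; Subtracting the remaining from the first: starting from the result so far, the 16.5×17.5 cube at (8, 9) misses the remaining region (no effect) — 1 connected region. Overall, the cross-section is a single solid region. Island count = 1.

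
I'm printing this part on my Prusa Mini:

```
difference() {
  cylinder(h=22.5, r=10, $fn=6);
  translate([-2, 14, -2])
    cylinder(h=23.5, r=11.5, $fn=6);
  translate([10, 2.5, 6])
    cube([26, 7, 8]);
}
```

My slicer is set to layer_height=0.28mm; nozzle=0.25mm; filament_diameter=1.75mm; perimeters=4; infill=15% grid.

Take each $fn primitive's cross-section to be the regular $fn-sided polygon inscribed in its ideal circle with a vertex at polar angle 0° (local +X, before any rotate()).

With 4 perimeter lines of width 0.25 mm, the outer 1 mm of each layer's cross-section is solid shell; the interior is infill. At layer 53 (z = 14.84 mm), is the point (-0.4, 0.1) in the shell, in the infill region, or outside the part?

infill

At z = 14.84 mm: the r=10 cylinder contributes a regular 6-gon of circumradius 10; the r=11.5 cylinder at (-2, 14) gives a regular 6-gon of circumradius 11.5 (constant along its height); the cube at (10, 2.5) is absent (z outside [6, 14]); Subtracting the remaining from the first: starting from the r=10 cylinder, the r=11.5 cylinder at (-2, 14) partially overlaps it — only the 51.87 mm² overlap (of its 343.60 mm²) is removed, clipping the outline — 1 connected region. Overall, the cross-section is a single solid region. The nearest boundary edge runs (-7.67, 4.04)→(3.75, 4.04); distance from the point to it = 3.94 mm. The point is inside the cross-section and 3.94 mm from the nearest boundary — more than the 1 mm shell width (4 × 0.25), so it's in the infill interior.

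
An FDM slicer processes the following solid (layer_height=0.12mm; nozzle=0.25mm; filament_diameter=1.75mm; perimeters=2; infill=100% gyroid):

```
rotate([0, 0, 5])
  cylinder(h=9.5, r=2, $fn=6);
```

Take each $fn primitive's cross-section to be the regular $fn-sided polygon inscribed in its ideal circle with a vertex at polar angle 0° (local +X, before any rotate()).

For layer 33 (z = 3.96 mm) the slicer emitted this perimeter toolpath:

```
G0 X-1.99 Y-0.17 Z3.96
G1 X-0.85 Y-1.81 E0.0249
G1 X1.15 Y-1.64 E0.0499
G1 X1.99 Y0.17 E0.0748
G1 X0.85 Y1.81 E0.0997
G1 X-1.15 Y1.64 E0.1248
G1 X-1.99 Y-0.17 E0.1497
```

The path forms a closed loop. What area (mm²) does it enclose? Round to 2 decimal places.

10.39 mm²

Apply the shoelace formula to the sequence of (X, Y) vertices; enclosed area = 10.39 mm².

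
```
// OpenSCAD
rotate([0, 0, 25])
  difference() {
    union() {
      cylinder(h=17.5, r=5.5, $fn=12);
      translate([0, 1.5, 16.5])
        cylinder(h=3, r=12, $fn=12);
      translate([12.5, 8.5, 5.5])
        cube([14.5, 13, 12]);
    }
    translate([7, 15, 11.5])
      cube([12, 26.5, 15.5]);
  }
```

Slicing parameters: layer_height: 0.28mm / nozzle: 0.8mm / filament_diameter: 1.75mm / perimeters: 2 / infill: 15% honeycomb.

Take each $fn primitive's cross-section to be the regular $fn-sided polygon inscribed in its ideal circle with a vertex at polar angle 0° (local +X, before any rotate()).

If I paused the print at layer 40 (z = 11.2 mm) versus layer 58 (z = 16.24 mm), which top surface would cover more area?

layer 40 (z = 11.2 mm)

Layer 40 (z = 11.2): the r=5.5 cylinder gives a regular 12-gon of circumradius 5.5 (constant along its height) (area = (12/2)·5.500²·sin(360°/12) = 90.75 mm²); the cylinder at (0, 1.5) is absent (z outside [16.5, 19.5]); the cube at (12.5, 8.5) is present — its section is the full 14.5×13 rectangle (area 188.50 mm²); Combining (union): the 2 present regions are separate (no shared area or edge), so areas and boundary lengths simply add and each stays a separate island — area = 279.25 mm²; the cube at (7, 15) is absent (z outside [11.5, 27]); Subtracting the remaining from the first: none of the subtracted shapes is present at this height, so the result so far is unchanged — area = 279.25 mm²; (rotated 25° about Z; rotation is an isometry so areas/perimeters/island counts are preserved). So its area = 279.25 mm². Layer 58 (z = 16.24): the r=5.5 cylinder gives a regular 12-gon of circumradius 5.5 (constant along its height) (area = (12/2)·5.500²·sin(360°/12) = 90.75 mm²); the cylinder at (0, 1.5) does not reach this height (z outside [16.5, 19.5]); the cube at (12.5, 8.5) is present — its section is the full 14.5×13 rectangle (area 188.50 mm²); Merging all regions: the 2 present regions are separate (no shared area or edge), so areas and boundary lengths simply add and each stays a separate island — area = 279.25 mm²; the cube at (7, 15) is present — its section is the full 12×26.5 rectangle (area 318.00 mm²); After the difference (first − rest): starting from that combined region (279.25 mm²), the 12×26.5 cube at (7, 15) partially overlaps it — only the 42.25 mm² overlap (of its 318.00 mm²) is removed, clipping the outline — area = 237.00 mm²; (rotated 25° about Z; rotation is an isometry so areas/perimeters/island counts are preserved). So its area = 237.00 mm². Layer 40 is larger (279.25 vs 237.00 mm²).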